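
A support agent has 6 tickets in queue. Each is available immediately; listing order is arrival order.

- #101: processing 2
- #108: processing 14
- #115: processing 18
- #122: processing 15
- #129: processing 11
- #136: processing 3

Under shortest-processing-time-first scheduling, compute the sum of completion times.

161

SPT (increasing processing time): #101 #136 #129 #108 #122 #115.
#101: 0→2
#136: 2→5
#129: 5→16
#108: 16→30
#122: 30→45
#115: 45→63
Sum = 2+5+16+30+45+63 = 161.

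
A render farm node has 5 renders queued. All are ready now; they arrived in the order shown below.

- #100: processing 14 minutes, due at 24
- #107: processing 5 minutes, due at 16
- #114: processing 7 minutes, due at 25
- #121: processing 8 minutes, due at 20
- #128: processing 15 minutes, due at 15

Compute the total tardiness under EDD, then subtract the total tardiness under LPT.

-20

EDD (increasing due date): #128 #107 #121 #100 #114.
#128: 0→15, due 15, tardiness 0
#107: 15→20, due 16, tardiness 4
#121: 20→28, due 20, tardiness 8
#100: 28→42, due 24, tardiness 18
#114: 42→49, due 25, tardiness 24
Sum = 0+4+8+18+24 = 54.
LPT (decreasing processing time): #128 #100 #121 #114 #107.
#128: 0→15, due 15, tardiness 0
#100: 15→29, due 24, tardiness 5
#121: 29→37, due 20, tardiness 17
#114: 37→44, due 25, tardiness 19
#107: 44→49, due 16, tardiness 33
Sum = 0+5+17+19+33 = 74.
Difference = 54 − 74 = -20.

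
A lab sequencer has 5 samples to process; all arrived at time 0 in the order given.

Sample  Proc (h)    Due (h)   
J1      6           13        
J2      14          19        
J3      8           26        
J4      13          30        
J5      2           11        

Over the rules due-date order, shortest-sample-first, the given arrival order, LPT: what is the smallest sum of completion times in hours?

EDD (increasing due date): J5 J1 J2 J3 J4.
J5: 0→2
J1: 2→8
J2: 8→22
J3: 22→30
J4: 30→43
Sum = 2+8+22+30+43 = 105.
SPT (increasing processing time): J5 J1 J3 J4 J2.
J5: 0→2
J1: 2→8
J3: 8→16
J4: 16→29
J2: 29→43
Sum = 2+8+16+29+43 = 98.
FIFO (arrival order): J1 J2 J3 J4 J5.
J1: 0→6
J2: 6→20
J3: 20→28
J4: 28→41
J5: 41→43
Sum = 6+20+28+41+43 = 138.
LPT (decreasing processing time): J2 J4 J3 J1 J5.
J2: 0→14
J4: 14→27
J3: 27→35
J1: 35→41
J5: 41→43
Sum = 14+27+35+41+43 = 160.
EDD 105, SPT 98, FIFO 138, LPT 160 → minimum 98.

98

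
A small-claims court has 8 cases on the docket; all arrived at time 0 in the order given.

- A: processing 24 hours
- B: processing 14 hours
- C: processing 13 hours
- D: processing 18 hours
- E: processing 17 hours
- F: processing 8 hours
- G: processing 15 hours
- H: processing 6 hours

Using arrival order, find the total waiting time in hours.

471

FIFO (arrival order): A B C D E F G H.
A: waits 0, runs 0→24
B: waits 24, runs 24→38
C: waits 38, runs 38→51
D: waits 51, runs 51→69
E: waits 69, runs 69→86
F: waits 86, runs 86→94
G: waits 94, runs 94→109
H: waits 109, runs 109→115
Sum = 0+24+38+51+69+86+94+109 = 471.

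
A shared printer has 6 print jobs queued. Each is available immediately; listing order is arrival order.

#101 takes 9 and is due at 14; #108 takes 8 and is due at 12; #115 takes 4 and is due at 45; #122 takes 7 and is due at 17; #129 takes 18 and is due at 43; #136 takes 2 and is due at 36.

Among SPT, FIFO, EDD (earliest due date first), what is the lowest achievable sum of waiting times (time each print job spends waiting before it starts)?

SPT (increasing processing time): #136 #115 #122 #108 #101 #129.
#136: waits 0, runs 0→2
#115: waits 2, runs 2→6
#122: waits 6, runs 6→13
#108: waits 13, runs 13→21
#101: waits 21, runs 21→30
#129: waits 30, runs 30→48
Sum = 0+2+6+13+21+30 = 72.
FIFO (arrival order): #101 #108 #115 #122 #129 #136.
#101: waits 0, runs 0→9
#108: waits 9, runs 9→17
#115: waits 17, runs 17→21
#122: waits 21, runs 21→28
#129: waits 28, runs 28→46
#136: waits 46, runs 46→48
Sum = 0+9+17+21+28+46 = 121.
EDD (increasing due date): #108 #101 #122 #136 #129 #115.
#108: waits 0, runs 0→8
#101: waits 8, runs 8→17
#122: waits 17, runs 17→24
#136: waits 24, runs 24→26
#129: waits 26, runs 26→44
#115: waits 44, runs 44→48
Sum = 0+8+17+24+26+44 = 119.
SPT 72, FIFO 121, EDD 119 → minimum 72.

72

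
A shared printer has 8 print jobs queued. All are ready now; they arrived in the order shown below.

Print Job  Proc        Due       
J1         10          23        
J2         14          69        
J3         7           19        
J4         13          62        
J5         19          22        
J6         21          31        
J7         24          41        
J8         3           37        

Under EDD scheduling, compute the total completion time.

478

EDD (increasing due date): J3 J5 J1 J6 J8 J7 J4 J2.
J3: 0→7
J5: 7→26
J1: 26→36
J6: 36→57
J8: 57→60
J7: 60→84
J4: 84→97
J2: 97→111
Sum = 7+26+36+57+60+84+97+111 = 478.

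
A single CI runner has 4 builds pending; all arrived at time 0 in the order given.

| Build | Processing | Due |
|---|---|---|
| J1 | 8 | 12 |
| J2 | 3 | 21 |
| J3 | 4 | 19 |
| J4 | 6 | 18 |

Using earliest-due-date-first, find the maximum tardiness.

0

EDD (increasing due date): J1 J4 J3 J2.
J1: 0→8, due 12, tardiness 0
J4: 8→14, due 18, tardiness 0
J3: 14→18, due 19, tardiness 0
J2: 18→21, due 21, tardiness 0
Maximum = 0.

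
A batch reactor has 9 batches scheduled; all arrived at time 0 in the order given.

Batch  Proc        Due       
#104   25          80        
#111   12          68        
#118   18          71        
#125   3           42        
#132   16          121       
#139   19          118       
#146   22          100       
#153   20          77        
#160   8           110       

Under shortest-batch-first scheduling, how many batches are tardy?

3

SPT (increasing processing time): #125 #160 #111 #132 #118 #139 #153 #146 #104.
#125: 0→3, due 42, tardiness 0
#160: 3→11, due 110, tardiness 0
#111: 11→23, due 68, tardiness 0
#132: 23→39, due 121, tardiness 0
#118: 39→57, due 71, tardiness 0
#139: 57→76, due 118, tardiness 0
#153: 76→96, due 77, tardiness 19
#146: 96→118, due 100, tardiness 18
#104: 118→143, due 80, tardiness 63
Late batches: 3.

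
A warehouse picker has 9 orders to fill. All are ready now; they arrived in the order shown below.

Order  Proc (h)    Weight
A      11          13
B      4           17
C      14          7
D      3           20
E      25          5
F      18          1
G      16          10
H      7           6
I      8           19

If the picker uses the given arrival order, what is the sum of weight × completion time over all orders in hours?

FIFO (arrival order): A B C D E F G H I.
A: finishes 11, weight 13, w·C = 143
B: finishes 15, weight 17, w·C = 255
C: finishes 29, weight 7, w·C = 203
D: finishes 32, weight 20, w·C = 640
E: finishes 57, weight 5, w·C = 285
F: finishes 75, weight 1, w·C = 75
G: finishes 91, weight 10, w·C = 910
H: finishes 98, weight 6, w·C = 588
I: finishes 106, weight 19, w·C = 2014
Sum = 143+255+203+640+285+75+910+588+2014 = 5113.

5113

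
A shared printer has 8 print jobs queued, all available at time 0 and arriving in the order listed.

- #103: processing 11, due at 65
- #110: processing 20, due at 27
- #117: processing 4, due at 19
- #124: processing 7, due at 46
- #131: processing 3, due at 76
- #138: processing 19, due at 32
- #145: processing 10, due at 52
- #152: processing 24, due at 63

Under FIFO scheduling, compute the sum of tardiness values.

FIFO (arrival order): #103 #110 #117 #124 #131 #138 #145 #152.
#103: 0→11, due 65, tardiness 0
#110: 11→31, due 27, tardiness 4
#117: 31→35, due 19, tardiness 16
#124: 35→42, due 46, tardiness 0
#131: 42→45, due 76, tardiness 0
#138: 45→64, due 32, tardiness 32
#145: 64→74, due 52, tardiness 22
#152: 74→98, due 63, tardiness 35
Sum = 0+4+16+0+0+32+22+35 = 109.

109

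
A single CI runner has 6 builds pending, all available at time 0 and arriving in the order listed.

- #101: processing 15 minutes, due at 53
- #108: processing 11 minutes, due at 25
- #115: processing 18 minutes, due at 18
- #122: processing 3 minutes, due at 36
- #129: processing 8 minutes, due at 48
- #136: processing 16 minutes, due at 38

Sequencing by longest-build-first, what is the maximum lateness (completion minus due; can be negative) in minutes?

35

LPT (decreasing processing time): #115 #136 #101 #108 #129 #122.
#115: 0→18, due 18, lateness 0
#136: 18→34, due 38, lateness -4
#101: 34→49, due 53, lateness -4
#108: 49→60, due 25, lateness 35
#129: 60→68, due 48, lateness 20
#122: 68→71, due 36, lateness 35
Maximum = 35.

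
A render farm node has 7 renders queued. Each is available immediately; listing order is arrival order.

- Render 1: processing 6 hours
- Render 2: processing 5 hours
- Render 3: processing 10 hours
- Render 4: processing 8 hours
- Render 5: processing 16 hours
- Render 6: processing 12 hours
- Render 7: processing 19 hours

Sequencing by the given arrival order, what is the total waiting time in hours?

FIFO (arrival order): Render 1 Render 2 Render 3 Render 4 Render 5 Render 6 Render 7.
Render 1: waits 0, runs 0→6
Render 2: waits 6, runs 6→11
Render 3: waits 11, runs 11→21
Render 4: waits 21, runs 21→29
Render 5: waits 29, runs 29→45
Render 6: waits 45, runs 45→57
Render 7: waits 57, runs 57→76
Sum = 0+6+11+21+29+45+57 = 169.

169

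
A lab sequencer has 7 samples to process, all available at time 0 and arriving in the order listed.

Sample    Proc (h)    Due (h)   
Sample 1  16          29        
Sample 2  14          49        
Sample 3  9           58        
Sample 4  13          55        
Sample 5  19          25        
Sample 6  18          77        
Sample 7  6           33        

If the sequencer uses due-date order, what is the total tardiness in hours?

70

EDD (increasing due date): Sample 5 Sample 1 Sample 7 Sample 2 Sample 4 Sample 3 Sample 6.
Sample 5: 0→19, due 25, tardiness 0
Sample 1: 19→35, due 29, tardiness 6
Sample 7: 35→41, due 33, tardiness 8
Sample 2: 41→55, due 49, tardiness 6
Sample 4: 55→68, due 55, tardiness 13
Sample 3: 68→77, due 58, tardiness 19
Sample 6: 77→95, due 77, tardiness 18
Sum = 0+6+8+6+13+19+18 = 70.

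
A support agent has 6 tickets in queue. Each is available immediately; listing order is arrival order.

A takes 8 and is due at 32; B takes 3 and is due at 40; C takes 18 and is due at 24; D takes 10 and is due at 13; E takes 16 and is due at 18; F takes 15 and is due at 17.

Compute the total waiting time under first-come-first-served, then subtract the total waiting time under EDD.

FIFO (arrival order): A B C D E F.
A: waits 0, runs 0→8
B: waits 8, runs 8→11
C: waits 11, runs 11→29
D: waits 29, runs 29→39
E: waits 39, runs 39→55
F: waits 55, runs 55→70
Sum = 0+8+11+29+39+55 = 142.
EDD (increasing due date): D F E C A B.
D: waits 0, runs 0→10
F: waits 10, runs 10→25
E: waits 25, runs 25→41
C: waits 41, runs 41→59
A: waits 59, runs 59→67
B: waits 67, runs 67→70
Sum = 0+10+25+41+59+67 = 202.
Difference = 142 − 202 = -60.

-60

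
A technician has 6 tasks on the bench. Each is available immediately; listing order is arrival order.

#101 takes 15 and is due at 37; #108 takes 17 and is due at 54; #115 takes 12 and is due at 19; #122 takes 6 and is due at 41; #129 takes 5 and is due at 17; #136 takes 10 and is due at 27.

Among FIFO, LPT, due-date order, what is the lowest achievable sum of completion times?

204

FIFO (arrival order): #101 #108 #115 #122 #129 #136.
#101: 0→15
#108: 15→32
#115: 32→44
#122: 44→50
#129: 50→55
#136: 55→65
Sum = 15+32+44+50+55+65 = 261.
LPT (decreasing processing time): #108 #101 #115 #136 #122 #129.
#108: 0→17
#101: 17→32
#115: 32→44
#136: 44→54
#122: 54→60
#129: 60→65
Sum = 17+32+44+54+60+65 = 272.
EDD (increasing due date): #129 #115 #136 #101 #122 #108.
#129: 0→5
#115: 5→17
#136: 17→27
#101: 27→42
#122: 42→48
#108: 48→65
Sum = 5+17+27+42+48+65 = 204.
FIFO 261, LPT 272, EDD 204 → minimum 204.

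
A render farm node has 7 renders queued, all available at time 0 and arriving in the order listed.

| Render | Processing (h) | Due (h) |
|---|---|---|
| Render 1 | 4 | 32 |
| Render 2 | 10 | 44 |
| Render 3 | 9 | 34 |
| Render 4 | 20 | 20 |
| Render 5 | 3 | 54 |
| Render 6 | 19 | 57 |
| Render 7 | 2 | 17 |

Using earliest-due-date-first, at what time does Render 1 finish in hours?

EDD (increasing due date): Render 7 Render 4 Render 1 Render 3 Render 2 Render 5 Render 6.
Render 7: 0→2
Render 4: 2→22
Render 1: 22→26

26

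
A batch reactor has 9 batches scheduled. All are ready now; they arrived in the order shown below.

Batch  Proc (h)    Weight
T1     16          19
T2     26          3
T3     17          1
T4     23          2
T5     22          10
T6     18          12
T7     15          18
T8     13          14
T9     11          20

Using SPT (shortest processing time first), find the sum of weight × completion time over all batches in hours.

SPT (increasing processing time): T9 T8 T7 T1 T3 T6 T5 T4 T2.
T9: finishes 11, weight 20, w·C = 220
T8: finishes 24, weight 14, w·C = 336
T7: finishes 39, weight 18, w·C = 702
T1: finishes 55, weight 19, w·C = 1045
T3: finishes 72, weight 1, w·C = 72
T6: finishes 90, weight 12, w·C = 1080
T5: finishes 112, weight 10, w·C = 1120
T4: finishes 135, weight 2, w·C = 270
T2: finishes 161, weight 3, w·C = 483
Sum = 220+336+702+1045+72+1080+1120+270+483 = 5328.

5328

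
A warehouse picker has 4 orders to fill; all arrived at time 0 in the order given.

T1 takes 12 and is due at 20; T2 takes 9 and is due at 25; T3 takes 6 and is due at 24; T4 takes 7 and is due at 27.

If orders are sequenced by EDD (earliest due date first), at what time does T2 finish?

EDD (increasing due date): T1 T3 T2 T4.
T1: 0→12
T3: 12→18
T2: 18→27

27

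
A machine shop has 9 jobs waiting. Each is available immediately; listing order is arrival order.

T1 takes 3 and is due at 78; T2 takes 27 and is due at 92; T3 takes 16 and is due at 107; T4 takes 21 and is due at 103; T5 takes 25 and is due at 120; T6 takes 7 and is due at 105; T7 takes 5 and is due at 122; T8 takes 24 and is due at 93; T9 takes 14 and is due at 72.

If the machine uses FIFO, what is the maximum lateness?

FIFO (arrival order): T1 T2 T3 T4 T5 T6 T7 T8 T9.
T1: 0→3, due 78, lateness -75
T2: 3→30, due 92, lateness -62
T3: 30→46, due 107, lateness -61
T4: 46→67, due 103, lateness -36
T5: 67→92, due 120, lateness -28
T6: 92→99, due 105, lateness -6
T7: 99→104, due 122, lateness -18
T8: 104→128, due 93, lateness 35
T9: 128→142, due 72, lateness 70
Maximum = 70.

70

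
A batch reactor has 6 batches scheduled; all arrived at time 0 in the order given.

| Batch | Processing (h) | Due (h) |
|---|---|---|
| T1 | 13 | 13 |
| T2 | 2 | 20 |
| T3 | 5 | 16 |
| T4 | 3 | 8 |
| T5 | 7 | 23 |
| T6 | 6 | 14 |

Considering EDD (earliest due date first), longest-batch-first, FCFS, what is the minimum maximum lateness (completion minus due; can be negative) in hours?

13

EDD (increasing due date): T4 T1 T6 T3 T2 T5.
T4: 0→3, due 8, lateness -5
T1: 3→16, due 13, lateness 3
T6: 16→22, due 14, lateness 8
T3: 22→27, due 16, lateness 11
T2: 27→29, due 20, lateness 9
T5: 29→36, due 23, lateness 13
Maximum = 13.
LPT (decreasing processing time): T1 T5 T6 T3 T4 T2.
T1: 0→13, due 13, lateness 0
T5: 13→20, due 23, lateness -3
T6: 20→26, due 14, lateness 12
T3: 26→31, due 16, lateness 15
T4: 31→34, due 8, lateness 26
T2: 34→36, due 20, lateness 16
Maximum = 26.
FIFO (arrival order): T1 T2 T3 T4 T5 T6.
T1: 0→13, due 13, lateness 0
T2: 13→15, due 20, lateness -5
T3: 15→20, due 16, lateness 4
T4: 20→23, due 8, lateness 15
T5: 23→30, due 23, lateness 7
T6: 30→36, due 14, lateness 22
Maximum = 22.
EDD 13, LPT 26, FIFO 22 → minimum 13.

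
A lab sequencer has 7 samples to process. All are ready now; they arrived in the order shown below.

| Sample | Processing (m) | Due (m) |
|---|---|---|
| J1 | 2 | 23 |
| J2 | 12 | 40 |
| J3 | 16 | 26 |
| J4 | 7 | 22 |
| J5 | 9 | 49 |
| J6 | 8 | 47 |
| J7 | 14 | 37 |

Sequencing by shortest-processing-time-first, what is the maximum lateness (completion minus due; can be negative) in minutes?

SPT (increasing processing time): J1 J4 J6 J5 J2 J7 J3.
J1: 0→2, due 23, lateness -21
J4: 2→9, due 22, lateness -13
J6: 9→17, due 47, lateness -30
J5: 17→26, due 49, lateness -23
J2: 26→38, due 40, lateness -2
J7: 38→52, due 37, lateness 15
J3: 52→68, due 26, lateness 42
Maximum = 42.

42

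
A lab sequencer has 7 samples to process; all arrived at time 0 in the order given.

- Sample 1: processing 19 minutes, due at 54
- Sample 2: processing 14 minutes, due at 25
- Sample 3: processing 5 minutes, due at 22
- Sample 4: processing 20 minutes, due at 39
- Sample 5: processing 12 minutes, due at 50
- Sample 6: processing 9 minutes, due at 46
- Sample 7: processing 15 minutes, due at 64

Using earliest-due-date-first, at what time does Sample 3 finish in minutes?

5

EDD (increasing due date): Sample 3 Sample 2 Sample 4 Sample 6 Sample 5 Sample 1 Sample 7.
Sample 3: 0→5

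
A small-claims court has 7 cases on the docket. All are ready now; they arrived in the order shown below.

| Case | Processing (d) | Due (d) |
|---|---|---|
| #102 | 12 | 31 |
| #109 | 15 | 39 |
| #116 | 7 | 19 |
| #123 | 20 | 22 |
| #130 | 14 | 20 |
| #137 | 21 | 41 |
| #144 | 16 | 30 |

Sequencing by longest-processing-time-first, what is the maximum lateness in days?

86

LPT (decreasing processing time): #137 #123 #144 #109 #130 #102 #116.
#137: 0→21, due 41, lateness -20
#123: 21→41, due 22, lateness 19
#144: 41→57, due 30, lateness 27
#109: 57→72, due 39, lateness 33
#130: 72→86, due 20, lateness 66
#102: 86→98, due 31, lateness 67
#116: 98→105, due 19, lateness 86
Maximum = 86.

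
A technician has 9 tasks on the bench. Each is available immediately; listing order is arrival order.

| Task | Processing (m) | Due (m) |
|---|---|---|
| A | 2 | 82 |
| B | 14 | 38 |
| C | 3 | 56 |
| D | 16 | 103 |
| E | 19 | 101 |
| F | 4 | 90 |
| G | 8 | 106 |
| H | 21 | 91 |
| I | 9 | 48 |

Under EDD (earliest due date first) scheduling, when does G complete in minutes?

EDD (increasing due date): B I C A F H E D G.
B: 0→14
I: 14→23
C: 23→26
A: 26→28
F: 28→32
H: 32→53
E: 53→72
D: 72→88
G: 88→96

96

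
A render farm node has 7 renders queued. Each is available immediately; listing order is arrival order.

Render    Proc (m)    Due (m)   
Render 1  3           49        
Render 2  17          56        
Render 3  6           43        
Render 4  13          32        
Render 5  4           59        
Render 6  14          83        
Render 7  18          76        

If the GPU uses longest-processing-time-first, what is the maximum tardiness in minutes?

30

LPT (decreasing processing time): Render 7 Render 2 Render 6 Render 4 Render 3 Render 5 Render 1.
Render 7: 0→18, due 76, tardiness 0
Render 2: 18→35, due 56, tardiness 0
Render 6: 35→49, due 83, tardiness 0
Render 4: 49→62, due 32, tardiness 30
Render 3: 62→68, due 43, tardiness 25
Render 5: 68→72, due 59, tardiness 13
Render 1: 72→75, due 49, tardiness 26
Maximum = 30.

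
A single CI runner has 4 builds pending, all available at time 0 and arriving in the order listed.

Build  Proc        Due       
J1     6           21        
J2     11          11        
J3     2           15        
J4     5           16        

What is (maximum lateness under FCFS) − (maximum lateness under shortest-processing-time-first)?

FIFO (arrival order): J1 J2 J3 J4.
J1: 0→6, due 21, lateness -15
J2: 6→17, due 11, lateness 6
J3: 17→19, due 15, lateness 4
J4: 19→24, due 16, lateness 8
Maximum = 8.
SPT (increasing processing time): J3 J4 J1 J2.
J3: 0→2, due 15, lateness -13
J4: 2→7, due 16, lateness -9
J1: 7→13, due 21, lateness -8
J2: 13→24, due 11, lateness 13
Maximum = 13.
Difference = 8 − 13 = -5.

-5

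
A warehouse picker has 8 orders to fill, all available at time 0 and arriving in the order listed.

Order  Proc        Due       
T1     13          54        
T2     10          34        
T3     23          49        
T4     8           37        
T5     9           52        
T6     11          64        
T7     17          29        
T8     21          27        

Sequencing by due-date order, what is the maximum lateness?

EDD (increasing due date): T8 T7 T2 T4 T3 T5 T1 T6.
T8: 0→21, due 27, lateness -6
T7: 21→38, due 29, lateness 9
T2: 38→48, due 34, lateness 14
T4: 48→56, due 37, lateness 19
T3: 56→79, due 49, lateness 30
T5: 79→88, due 52, lateness 36
T1: 88→101, due 54, lateness 47
T6: 101→112, due 64, lateness 48
Maximum = 48.

48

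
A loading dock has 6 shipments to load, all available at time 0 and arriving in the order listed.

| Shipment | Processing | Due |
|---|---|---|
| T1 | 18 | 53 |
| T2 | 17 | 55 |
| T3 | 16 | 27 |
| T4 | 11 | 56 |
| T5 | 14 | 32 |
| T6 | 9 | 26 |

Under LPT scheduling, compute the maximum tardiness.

59

LPT (decreasing processing time): T1 T2 T3 T5 T4 T6.
T1: 0→18, due 53, tardiness 0
T2: 18→35, due 55, tardiness 0
T3: 35→51, due 27, tardiness 24
T5: 51→65, due 32, tardiness 33
T4: 65→76, due 56, tardiness 20
T6: 76→85, due 26, tardiness 59
Maximum = 59.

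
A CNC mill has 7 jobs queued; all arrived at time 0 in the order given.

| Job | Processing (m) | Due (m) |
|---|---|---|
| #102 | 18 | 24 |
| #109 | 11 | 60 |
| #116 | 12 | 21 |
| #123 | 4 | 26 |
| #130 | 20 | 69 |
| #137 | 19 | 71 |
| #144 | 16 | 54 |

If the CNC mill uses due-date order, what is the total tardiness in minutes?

EDD (increasing due date): #116 #102 #123 #144 #109 #130 #137.
#116: 0→12, due 21, tardiness 0
#102: 12→30, due 24, tardiness 6
#123: 30→34, due 26, tardiness 8
#144: 34→50, due 54, tardiness 0
#109: 50→61, due 60, tardiness 1
#130: 61→81, due 69, tardiness 12
#137: 81→100, due 71, tardiness 29
Sum = 0+6+8+0+1+12+29 = 56.

56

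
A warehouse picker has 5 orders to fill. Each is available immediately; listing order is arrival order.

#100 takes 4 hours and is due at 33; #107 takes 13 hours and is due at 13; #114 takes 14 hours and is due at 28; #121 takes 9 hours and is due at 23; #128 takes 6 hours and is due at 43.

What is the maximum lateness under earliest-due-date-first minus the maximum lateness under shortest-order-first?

-11

EDD (increasing due date): #107 #121 #114 #100 #128.
#107: 0→13, due 13, lateness 0
#121: 13→22, due 23, lateness -1
#114: 22→36, due 28, lateness 8
#100: 36→40, due 33, lateness 7
#128: 40→46, due 43, lateness 3
Maximum = 8.
SPT (increasing processing time): #100 #128 #121 #107 #114.
#100: 0→4, due 33, lateness -29
#128: 4→10, due 43, lateness -33
#121: 10→19, due 23, lateness -4
#107: 19→32, due 13, lateness 19
#114: 32→46, due 28, lateness 18
Maximum = 19.
Difference = 8 − 19 = -11.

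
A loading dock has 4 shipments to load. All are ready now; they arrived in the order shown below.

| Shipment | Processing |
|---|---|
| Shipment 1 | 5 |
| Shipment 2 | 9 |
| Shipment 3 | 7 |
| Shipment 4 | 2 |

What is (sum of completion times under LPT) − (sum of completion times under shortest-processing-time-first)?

23

LPT (decreasing processing time): Shipment 2 Shipment 3 Shipment 1 Shipment 4.
Shipment 2: 0→9
Shipment 3: 9→16
Shipment 1: 16→21
Shipment 4: 21→23
Sum = 9+16+21+23 = 69.
SPT (increasing processing time): Shipment 4 Shipment 1 Shipment 3 Shipment 2.
Shipment 4: 0→2
Shipment 1: 2→7
Shipment 3: 7→14
Shipment 2: 14→23
Sum = 2+7+14+23 = 46.
Difference = 69 − 46 = 23.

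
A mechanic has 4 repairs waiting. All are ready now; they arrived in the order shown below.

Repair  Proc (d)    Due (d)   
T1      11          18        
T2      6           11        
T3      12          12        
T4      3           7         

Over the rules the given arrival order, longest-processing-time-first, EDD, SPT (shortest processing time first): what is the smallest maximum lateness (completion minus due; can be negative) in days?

FIFO (arrival order): T1 T2 T3 T4.
T1: 0→11, due 18, lateness -7
T2: 11→17, due 11, lateness 6
T3: 17→29, due 12, lateness 17
T4: 29→32, due 7, lateness 25
Maximum = 25.
LPT (decreasing processing time): T3 T1 T2 T4.
T3: 0→12, due 12, lateness 0
T1: 12→23, due 18, lateness 5
T2: 23→29, due 11, lateness 18
T4: 29→32, due 7, lateness 25
Maximum = 25.
EDD (increasing due date): T4 T2 T3 T1.
T4: 0→3, due 7, lateness -4
T2: 3→9, due 11, lateness -2
T3: 9→21, due 12, lateness 9
T1: 21→32, due 18, lateness 14
Maximum = 14.
SPT (increasing processing time): T4 T2 T1 T3.
T4: 0→3, due 7, lateness -4
T2: 3→9, due 11, lateness -2
T1: 9→20, due 18, lateness 2
T3: 20→32, due 12, lateness 20
Maximum = 20.
FIFO 25, LPT 25, EDD 14, SPT 20 → minimum 14.

14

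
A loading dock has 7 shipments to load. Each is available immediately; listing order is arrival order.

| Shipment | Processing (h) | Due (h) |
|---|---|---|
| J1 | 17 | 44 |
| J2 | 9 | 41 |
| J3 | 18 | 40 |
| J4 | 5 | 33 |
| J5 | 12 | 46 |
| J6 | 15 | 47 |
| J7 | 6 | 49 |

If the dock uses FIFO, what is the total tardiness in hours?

97

FIFO (arrival order): J1 J2 J3 J4 J5 J6 J7.
J1: 0→17, due 44, tardiness 0
J2: 17→26, due 41, tardiness 0
J3: 26→44, due 40, tardiness 4
J4: 44→49, due 33, tardiness 16
J5: 49→61, due 46, tardiness 15
J6: 61→76, due 47, tardiness 29
J7: 76→82, due 49, tardiness 33
Sum = 0+0+4+16+15+29+33 = 97.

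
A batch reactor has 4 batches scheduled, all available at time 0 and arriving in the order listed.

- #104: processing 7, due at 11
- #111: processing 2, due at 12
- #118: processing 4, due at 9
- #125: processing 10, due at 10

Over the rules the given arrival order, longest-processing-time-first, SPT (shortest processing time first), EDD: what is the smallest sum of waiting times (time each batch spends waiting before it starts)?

FIFO (arrival order): #104 #111 #118 #125.
#104: waits 0, runs 0→7
#111: waits 7, runs 7→9
#118: waits 9, runs 9→13
#125: waits 13, runs 13→23
Sum = 0+7+9+13 = 29.
LPT (decreasing processing time): #125 #104 #118 #111.
#125: waits 0, runs 0→10
#104: waits 10, runs 10→17
#118: waits 17, runs 17→21
#111: waits 21, runs 21→23
Sum = 0+10+17+21 = 48.
SPT (increasing processing time): #111 #118 #104 #125.
#111: waits 0, runs 0→2
#118: waits 2, runs 2→6
#104: waits 6, runs 6→13
#125: waits 13, runs 13→23
Sum = 0+2+6+13 = 21.
EDD (increasing due date): #118 #125 #104 #111.
#118: waits 0, runs 0→4
#125: waits 4, runs 4→14
#104: waits 14, runs 14→21
#111: waits 21, runs 21→23
Sum = 0+4+14+21 = 39.
FIFO 29, LPT 48, SPT 21, EDD 39 → minimum 21.

21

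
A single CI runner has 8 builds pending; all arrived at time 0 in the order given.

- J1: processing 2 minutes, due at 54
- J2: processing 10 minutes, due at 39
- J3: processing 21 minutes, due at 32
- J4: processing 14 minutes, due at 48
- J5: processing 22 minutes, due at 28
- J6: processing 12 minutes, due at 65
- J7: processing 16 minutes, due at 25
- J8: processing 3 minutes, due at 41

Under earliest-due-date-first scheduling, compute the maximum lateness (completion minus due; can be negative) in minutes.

EDD (increasing due date): J7 J5 J3 J2 J8 J4 J1 J6.
J7: 0→16, due 25, lateness -9
J5: 16→38, due 28, lateness 10
J3: 38→59, due 32, lateness 27
J2: 59→69, due 39, lateness 30
J8: 69→72, due 41, lateness 31
J4: 72→86, due 48, lateness 38
J1: 86→88, due 54, lateness 34
J6: 88→100, due 65, lateness 35
Maximum = 38.

38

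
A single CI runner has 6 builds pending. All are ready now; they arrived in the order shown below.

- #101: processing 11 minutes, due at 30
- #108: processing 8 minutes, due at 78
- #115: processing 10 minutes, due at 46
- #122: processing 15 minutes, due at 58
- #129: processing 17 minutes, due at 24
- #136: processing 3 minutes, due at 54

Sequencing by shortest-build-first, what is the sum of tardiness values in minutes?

42

SPT (increasing processing time): #136 #108 #115 #101 #122 #129.
#136: 0→3, due 54, tardiness 0
#108: 3→11, due 78, tardiness 0
#115: 11→21, due 46, tardiness 0
#101: 21→32, due 30, tardiness 2
#122: 32→47, due 58, tardiness 0
#129: 47→64, due 24, tardiness 40
Sum = 0+0+0+2+0+40 = 42.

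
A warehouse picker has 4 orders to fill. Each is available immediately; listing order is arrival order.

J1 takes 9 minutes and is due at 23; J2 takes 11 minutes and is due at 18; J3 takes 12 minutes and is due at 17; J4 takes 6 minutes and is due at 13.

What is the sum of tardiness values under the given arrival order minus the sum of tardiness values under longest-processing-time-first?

3

FIFO (arrival order): J1 J2 J3 J4.
J1: 0→9, due 23, tardiness 0
J2: 9→20, due 18, tardiness 2
J3: 20→32, due 17, tardiness 15
J4: 32→38, due 13, tardiness 25
Sum = 0+2+15+25 = 42.
LPT (decreasing processing time): J3 J2 J1 J4.
J3: 0→12, due 17, tardiness 0
J2: 12→23, due 18, tardiness 5
J1: 23→32, due 23, tardiness 9
J4: 32→38, due 13, tardiness 25
Sum = 0+5+9+25 = 39.
Difference = 42 − 39 = 3.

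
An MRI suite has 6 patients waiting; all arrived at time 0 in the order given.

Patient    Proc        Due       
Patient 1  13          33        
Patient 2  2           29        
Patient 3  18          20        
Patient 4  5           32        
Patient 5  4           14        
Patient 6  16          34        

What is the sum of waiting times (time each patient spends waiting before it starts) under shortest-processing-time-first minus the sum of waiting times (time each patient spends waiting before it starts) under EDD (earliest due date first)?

SPT (increasing processing time): Patient 2 Patient 5 Patient 4 Patient 1 Patient 6 Patient 3.
Patient 2: waits 0, runs 0→2
Patient 5: waits 2, runs 2→6
Patient 4: waits 6, runs 6→11
Patient 1: waits 11, runs 11→24
Patient 6: waits 24, runs 24→40
Patient 3: waits 40, runs 40→58
Sum = 0+2+6+11+24+40 = 83.
EDD (increasing due date): Patient 5 Patient 3 Patient 2 Patient 4 Patient 1 Patient 6.
Patient 5: waits 0, runs 0→4
Patient 3: waits 4, runs 4→22
Patient 2: waits 22, runs 22→24
Patient 4: waits 24, runs 24→29
Patient 1: waits 29, runs 29→42
Patient 6: waits 42, runs 42→58
Sum = 0+4+22+24+29+42 = 121.
Difference = 83 − 121 = -38.

-38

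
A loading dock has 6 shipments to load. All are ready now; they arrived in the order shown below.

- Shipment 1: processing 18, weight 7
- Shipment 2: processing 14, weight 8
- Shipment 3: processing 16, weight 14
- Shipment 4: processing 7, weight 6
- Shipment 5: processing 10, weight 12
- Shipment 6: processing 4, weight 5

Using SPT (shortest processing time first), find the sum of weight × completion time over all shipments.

SPT (increasing processing time): Shipment 6 Shipment 4 Shipment 5 Shipment 2 Shipment 3 Shipment 1.
Shipment 6: finishes 4, weight 5, w·C = 20
Shipment 4: finishes 11, weight 6, w·C = 66
Shipment 5: finishes 21, weight 12, w·C = 252
Shipment 2: finishes 35, weight 8, w·C = 280
Shipment 3: finishes 51, weight 14, w·C = 714
Shipment 1: finishes 69, weight 7, w·C = 483
Sum = 20+66+252+280+714+483 = 1815.

1815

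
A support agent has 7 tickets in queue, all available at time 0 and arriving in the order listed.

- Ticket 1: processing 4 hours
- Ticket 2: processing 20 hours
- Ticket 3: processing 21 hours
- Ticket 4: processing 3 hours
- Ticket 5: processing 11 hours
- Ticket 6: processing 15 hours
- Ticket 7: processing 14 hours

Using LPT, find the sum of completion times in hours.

LPT (decreasing processing time): Ticket 3 Ticket 2 Ticket 6 Ticket 7 Ticket 5 Ticket 1 Ticket 4.
Ticket 3: 0→21
Ticket 2: 21→41
Ticket 6: 41→56
Ticket 7: 56→70
Ticket 5: 70→81
Ticket 1: 81→85
Ticket 4: 85→88
Sum = 21+41+56+70+81+85+88 = 442.

442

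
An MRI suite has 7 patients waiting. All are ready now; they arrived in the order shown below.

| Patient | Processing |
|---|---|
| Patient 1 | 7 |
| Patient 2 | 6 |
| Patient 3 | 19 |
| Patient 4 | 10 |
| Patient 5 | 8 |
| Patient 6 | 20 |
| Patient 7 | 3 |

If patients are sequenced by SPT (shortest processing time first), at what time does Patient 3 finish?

53

SPT (increasing processing time): Patient 7 Patient 2 Patient 1 Patient 5 Patient 4 Patient 3 Patient 6.
Patient 7: 0→3
Patient 2: 3→9
Patient 1: 9→16
Patient 5: 16→24
Patient 4: 24→34
Patient 3: 34→53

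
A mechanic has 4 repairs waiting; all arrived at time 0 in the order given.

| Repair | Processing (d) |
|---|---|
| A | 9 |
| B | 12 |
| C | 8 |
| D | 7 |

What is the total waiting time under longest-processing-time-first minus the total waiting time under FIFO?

3

LPT (decreasing processing time): B A C D.
B: waits 0, runs 0→12
A: waits 12, runs 12→21
C: waits 21, runs 21→29
D: waits 29, runs 29→36
Sum = 0+12+21+29 = 62.
FIFO (arrival order): A B C D.
A: waits 0, runs 0→9
B: waits 9, runs 9→21
C: waits 21, runs 21→29
D: waits 29, runs 29→36
Sum = 0+9+21+29 = 59.
Difference = 62 − 59 = 3.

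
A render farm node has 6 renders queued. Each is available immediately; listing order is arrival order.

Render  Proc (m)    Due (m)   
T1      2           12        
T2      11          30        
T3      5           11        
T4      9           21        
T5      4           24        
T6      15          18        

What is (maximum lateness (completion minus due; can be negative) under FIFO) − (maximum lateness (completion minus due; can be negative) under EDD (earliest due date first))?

FIFO (arrival order): T1 T2 T3 T4 T5 T6.
T1: 0→2, due 12, lateness -10
T2: 2→13, due 30, lateness -17
T3: 13→18, due 11, lateness 7
T4: 18→27, due 21, lateness 6
T5: 27→31, due 24, lateness 7
T6: 31→46, due 18, lateness 28
Maximum = 28.
EDD (increasing due date): T3 T1 T6 T4 T5 T2.
T3: 0→5, due 11, lateness -6
T1: 5→7, due 12, lateness -5
T6: 7→22, due 18, lateness 4
T4: 22→31, due 21, lateness 10
T5: 31→35, due 24, lateness 11
T2: 35→46, due 30, lateness 16
Maximum = 16.
Difference = 28 − 16 = 12.

12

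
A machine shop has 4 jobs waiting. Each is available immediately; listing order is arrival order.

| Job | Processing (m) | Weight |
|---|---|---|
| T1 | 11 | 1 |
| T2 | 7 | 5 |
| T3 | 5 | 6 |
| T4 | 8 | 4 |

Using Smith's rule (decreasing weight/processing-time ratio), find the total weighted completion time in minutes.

WSPT (decreasing weight/processing-time ratio): T3 T2 T4 T1.
T3: finishes 5, weight 6, w·C = 30
T2: finishes 12, weight 5, w·C = 60
T4: finishes 20, weight 4, w·C = 80
T1: finishes 31, weight 1, w·C = 31
Sum = 30+60+80+31 = 201.

201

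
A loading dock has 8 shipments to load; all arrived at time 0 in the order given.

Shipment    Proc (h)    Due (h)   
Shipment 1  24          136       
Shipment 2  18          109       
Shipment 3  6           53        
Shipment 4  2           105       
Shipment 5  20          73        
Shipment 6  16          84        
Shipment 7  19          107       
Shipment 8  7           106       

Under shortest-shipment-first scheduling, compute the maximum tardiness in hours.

15

SPT (increasing processing time): Shipment 4 Shipment 3 Shipment 8 Shipment 6 Shipment 2 Shipment 7 Shipment 5 Shipment 1.
Shipment 4: 0→2, due 105, tardiness 0
Shipment 3: 2→8, due 53, tardiness 0
Shipment 8: 8→15, due 106, tardiness 0
Shipment 6: 15→31, due 84, tardiness 0
Shipment 2: 31→49, due 109, tardiness 0
Shipment 7: 49→68, due 107, tardiness 0
Shipment 5: 68→88, due 73, tardiness 15
Shipment 1: 88→112, due 136, tardiness 0
Maximum = 15.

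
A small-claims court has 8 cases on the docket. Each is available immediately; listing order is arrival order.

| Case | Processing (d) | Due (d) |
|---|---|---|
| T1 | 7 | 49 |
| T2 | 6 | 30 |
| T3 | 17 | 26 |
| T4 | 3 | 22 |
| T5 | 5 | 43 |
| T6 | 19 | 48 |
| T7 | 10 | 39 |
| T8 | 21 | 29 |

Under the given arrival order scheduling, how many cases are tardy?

FIFO (arrival order): T1 T2 T3 T4 T5 T6 T7 T8.
T1: 0→7, due 49, tardiness 0
T2: 7→13, due 30, tardiness 0
T3: 13→30, due 26, tardiness 4
T4: 30→33, due 22, tardiness 11
T5: 33→38, due 43, tardiness 0
T6: 38→57, due 48, tardiness 9
T7: 57→67, due 39, tardiness 28
T8: 67→88, due 29, tardiness 59
Late cases: 5.

5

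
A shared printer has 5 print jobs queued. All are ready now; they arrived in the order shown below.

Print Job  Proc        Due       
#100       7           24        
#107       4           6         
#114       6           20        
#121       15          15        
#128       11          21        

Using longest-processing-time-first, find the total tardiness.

70

LPT (decreasing processing time): #121 #128 #100 #114 #107.
#121: 0→15, due 15, tardiness 0
#128: 15→26, due 21, tardiness 5
#100: 26→33, due 24, tardiness 9
#114: 33→39, due 20, tardiness 19
#107: 39→43, due 6, tardiness 37
Sum = 0+5+9+19+37 = 70.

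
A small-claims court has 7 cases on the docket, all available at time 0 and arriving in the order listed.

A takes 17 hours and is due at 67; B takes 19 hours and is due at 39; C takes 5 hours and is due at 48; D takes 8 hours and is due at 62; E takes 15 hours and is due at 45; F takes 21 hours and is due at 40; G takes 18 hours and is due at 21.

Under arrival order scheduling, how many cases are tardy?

3

FIFO (arrival order): A B C D E F G.
A: 0→17, due 67, tardiness 0
B: 17→36, due 39, tardiness 0
C: 36→41, due 48, tardiness 0
D: 41→49, due 62, tardiness 0
E: 49→64, due 45, tardiness 19
F: 64→85, due 40, tardiness 45
G: 85→103, due 21, tardiness 82
Late cases: 3.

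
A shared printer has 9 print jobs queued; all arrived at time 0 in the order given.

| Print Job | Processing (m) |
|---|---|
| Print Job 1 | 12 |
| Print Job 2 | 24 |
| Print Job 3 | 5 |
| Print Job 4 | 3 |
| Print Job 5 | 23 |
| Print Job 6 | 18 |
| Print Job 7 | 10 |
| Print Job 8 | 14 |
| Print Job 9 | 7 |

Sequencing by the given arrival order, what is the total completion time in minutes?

FIFO (arrival order): Print Job 1 Print Job 2 Print Job 3 Print Job 4 Print Job 5 Print Job 6 Print Job 7 Print Job 8 Print Job 9.
Print Job 1: 0→12
Print Job 2: 12→36
Print Job 3: 36→41
Print Job 4: 41→44
Print Job 5: 44→67
Print Job 6: 67→85
Print Job 7: 85→95
Print Job 8: 95→109
Print Job 9: 109→116
Sum = 12+36+41+44+67+85+95+109+116 = 605.

605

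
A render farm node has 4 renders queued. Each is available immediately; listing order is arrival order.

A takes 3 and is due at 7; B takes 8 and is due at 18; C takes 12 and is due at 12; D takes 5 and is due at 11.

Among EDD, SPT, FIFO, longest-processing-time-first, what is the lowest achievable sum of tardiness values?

EDD (increasing due date): A D C B.
A: 0→3, due 7, tardiness 0
D: 3→8, due 11, tardiness 0
C: 8→20, due 12, tardiness 8
B: 20→28, due 18, tardiness 10
Sum = 0+0+8+10 = 18.
SPT (increasing processing time): A D B C.
A: 0→3, due 7, tardiness 0
D: 3→8, due 11, tardiness 0
B: 8→16, due 18, tardiness 0
C: 16→28, due 12, tardiness 16
Sum = 0+0+0+16 = 16.
FIFO (arrival order): A B C D.
A: 0→3, due 7, tardiness 0
B: 3→11, due 18, tardiness 0
C: 11→23, due 12, tardiness 11
D: 23→28, due 11, tardiness 17
Sum = 0+0+11+17 = 28.
LPT (decreasing processing time): C B D A.
C: 0→12, due 12, tardiness 0
B: 12→20, due 18, tardiness 2
D: 20→25, due 11, tardiness 14
A: 25→28, due 7, tardiness 21
Sum = 0+2+14+21 = 37.
EDD 18, SPT 16, FIFO 28, LPT 37 → minimum 16.

16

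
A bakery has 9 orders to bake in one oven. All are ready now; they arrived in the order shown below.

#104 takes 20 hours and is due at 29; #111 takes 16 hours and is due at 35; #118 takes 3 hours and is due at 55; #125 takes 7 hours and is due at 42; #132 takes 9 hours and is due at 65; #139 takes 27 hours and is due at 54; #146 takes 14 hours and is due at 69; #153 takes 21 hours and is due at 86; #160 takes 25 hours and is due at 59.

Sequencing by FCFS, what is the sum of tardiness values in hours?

174

FIFO (arrival order): #104 #111 #118 #125 #132 #139 #146 #153 #160.
#104: 0→20, due 29, tardiness 0
#111: 20→36, due 35, tardiness 1
#118: 36→39, due 55, tardiness 0
#125: 39→46, due 42, tardiness 4
#132: 46→55, due 65, tardiness 0
#139: 55→82, due 54, tardiness 28
#146: 82→96, due 69, tardiness 27
#153: 96→117, due 86, tardiness 31
#160: 117→142, due 59, tardiness 83
Sum = 0+1+0+4+0+28+27+31+83 = 174.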